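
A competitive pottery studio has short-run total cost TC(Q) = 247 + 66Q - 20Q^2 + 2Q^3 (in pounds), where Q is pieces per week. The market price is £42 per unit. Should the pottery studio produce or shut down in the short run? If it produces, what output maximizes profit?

Produce at Q = 6

Strip out fixed cost: VC = 66Q - 20Q^2 + 2Q^3. Then AVC = 66 - 20Q + 2Q^2 and MC = 66 - 40Q + 6Q^2.
AVC hits its minimum where MC = AVC, at Q = 5, giving min AVC = 66 - 20·5 + 2·5^2 = £16.
P = £42 exceeds min AVC = £16, so the firm stays open.
Solving P = MC: 24 - 40Q + 6Q^2 = 0 ⇒ Q = 2/3 or 6. On the upward-sloping branch, Q* = 6.
Check: AVC at Q = 6 is £18 ≤ P, so revenue covers variable cost.
Profit = P·Q − TC = 42·6 − 355 = -£103, a loss, but smaller than the £247 fixed cost the firm would lose by shutting down.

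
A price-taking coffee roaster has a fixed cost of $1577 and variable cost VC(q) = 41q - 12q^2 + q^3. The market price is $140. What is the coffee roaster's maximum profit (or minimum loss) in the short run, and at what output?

AVC = 41 - 12q + q^2 has its minimum $5 at q = 6; price $140 clears that bar, so the firm operates.
With MC = 41 - 24q + 3q^2, P = MC on the upward-sloping part at q* = 11.
TR = 140·11 = 1540. TC = 1577 + 330 = 1907. Profit = 1540 − 1907 = -$367.
Shutting down would mean losing the fixed cost of $1577, so operating at a loss of $367 is better by $1210.

Profit = -$367 at q = 11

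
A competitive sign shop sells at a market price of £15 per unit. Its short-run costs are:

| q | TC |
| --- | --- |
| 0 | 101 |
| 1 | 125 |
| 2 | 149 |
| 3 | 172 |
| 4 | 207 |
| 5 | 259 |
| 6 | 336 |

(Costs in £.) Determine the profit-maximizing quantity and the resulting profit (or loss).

Compute π = P·q − TC at each output: q=0: -101; q=1: -110; q=2: -119; q=3: -127; q=4: -147; q=5: -184; q=6: -246.
Profit is highest at q = 0. Equivalently, the lowest AVC in the table is 71/3 ≈ £23.67 at q = 3, and P = £15 falls below it — price never covers variable cost, so the firm shuts down and loses only its fixed cost.

q = 0 (shut down); profit = -£101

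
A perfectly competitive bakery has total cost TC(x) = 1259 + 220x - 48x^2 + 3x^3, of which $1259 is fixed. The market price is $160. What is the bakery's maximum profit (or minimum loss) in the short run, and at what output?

Profit = -$59 at x = 10

AVC = 220 - 48x + 3x^2; min AVC = $28 at x = 8. Since P = $160 ≥ min AVC, the firm produces.
With MC = 220 - 96x + 9x^2, P = MC on the upward-sloping part at x* = 10.
TR = 160·10 = 1600. TC = 1259 + 400 = 1659. Profit = 1600 − 1659 = -$59.
By producing, the firm covers all variable cost plus $1200 of fixed cost; shutting down would lose the full $1259.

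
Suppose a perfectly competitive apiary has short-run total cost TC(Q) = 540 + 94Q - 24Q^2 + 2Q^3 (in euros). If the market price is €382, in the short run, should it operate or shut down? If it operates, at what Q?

Produce at Q = 12

Strip out fixed cost: VC = 94Q - 24Q^2 + 2Q^3. Then AVC = 94 - 24Q + 2Q^2 and MC = 94 - 48Q + 6Q^2.
The AVC parabola has its vertex at Q = 24/4 = 6, where AVC = 94 - 24·6 + 2·6^2 = €22.
P = €382 exceeds min AVC = €22, so the firm stays open.
P = MC gives -288 - 48Q + 6Q^2 = 0, with roots -4 and 12. Take the larger (rising MC): Q* = 12.
Check: AVC at Q = 12 is €94 ≤ P, so revenue covers variable cost.
Profit = P·Q − TC = 382·12 − 1668 = €2916.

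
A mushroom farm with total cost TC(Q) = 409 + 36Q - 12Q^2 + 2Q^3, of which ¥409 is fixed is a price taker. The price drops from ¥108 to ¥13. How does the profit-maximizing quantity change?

Output falls from 6 to 0 (the firm shuts down)

AVC = 36 - 12Q + 2Q^2, minimized at Q = 3 where min AVC = ¥18. MC = 36 - 24Q + 6Q^2.
With P = ¥108 above the shutdown price, P = MC gives Q = 6.
At P = ¥13 < min AVC = ¥18, price no longer covers variable cost at any output, so the firm shuts down: Q = 0.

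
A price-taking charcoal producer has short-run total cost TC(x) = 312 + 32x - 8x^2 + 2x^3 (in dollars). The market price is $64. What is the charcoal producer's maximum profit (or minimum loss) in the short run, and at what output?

Profit = -$184 at x = 4

AVC = 32 - 8x + 2x^2 has its minimum $24 at x = 2; price $64 clears that bar, so the firm operates.
With MC = 32 - 16x + 6x^2, P = MC on the upward-sloping part at x* = 4.
TR = 64·4 = 256. TC = 312 + 128 = 440. Profit = 256 − 440 = -$184.
That loss of $184 beats the $312 the firm would lose by shutting down; producing recovers $128 of fixed cost.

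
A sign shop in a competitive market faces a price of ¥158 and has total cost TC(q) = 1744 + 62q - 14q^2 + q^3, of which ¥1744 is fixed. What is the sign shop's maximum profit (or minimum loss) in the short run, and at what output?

Profit = -¥304 at q = 12

AVC = 62 - 14q + q^2 has its minimum ¥13 at q = 7; price ¥158 clears that bar, so the firm operates.
With MC = 62 - 28q + 3q^2, P = MC on the upward-sloping part at q* = 12.
TR = 158·12 = 1896. TC = 1744 + 456 = 2200. Profit = 1896 − 2200 = -¥304.
By producing, the firm covers all variable cost plus ¥1440 of fixed cost; shutting down would lose the full ¥1744.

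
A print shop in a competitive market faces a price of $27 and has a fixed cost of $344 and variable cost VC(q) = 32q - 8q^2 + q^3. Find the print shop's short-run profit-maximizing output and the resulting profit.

Profit = -$294 at q = 5

AVC = 32 - 8q + q^2; min AVC = $16 at q = 4. Since P = $27 ≥ min AVC, the firm produces.
With MC = 32 - 16q + 3q^2, P = MC on the upward-sloping part at q* = 5.
TR = 27·5 = 135. TC = 344 + 85 = 429. Profit = 135 − 429 = -$294.
Shutting down would mean losing the fixed cost of $344, so operating at a loss of $294 is better by $50.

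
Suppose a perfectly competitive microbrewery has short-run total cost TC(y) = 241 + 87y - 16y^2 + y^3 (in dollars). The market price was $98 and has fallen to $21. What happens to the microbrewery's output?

MC = 87 - 32y + 3y^2; the shutdown threshold is min AVC = $23 (at y = 8).
With P = $98 above the shutdown price, P = MC gives y = 11.
At P = $21 < min AVC = $23, price no longer covers variable cost at any output, so the firm shuts down: y = 0.

Output falls from 11 to 0 (the firm shuts down)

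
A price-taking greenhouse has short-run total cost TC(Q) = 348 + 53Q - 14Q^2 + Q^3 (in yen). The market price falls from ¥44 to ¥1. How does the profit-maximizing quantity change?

Output falls from 9 to 0 (the firm shuts down)

MC = 53 - 28Q + 3Q^2; the shutdown threshold is min AVC = ¥4 (at Q = 7).
At P = ¥44 ≥ min AVC, set P = MC on the rising branch: Q = 9.
At P = ¥1 < min AVC = ¥4, price no longer covers variable cost at any output, so the firm shuts down: Q = 0.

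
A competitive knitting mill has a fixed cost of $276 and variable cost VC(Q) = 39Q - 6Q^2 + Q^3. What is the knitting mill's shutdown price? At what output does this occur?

The firm shuts down when price falls below the minimum of average variable cost. AVC = VC/Q = 39 - 6Q + Q^2.
At the minimum of AVC, MC = AVC. MC = 39 - 12Q + 3Q^2; setting MC = AVC gives 2Q^2 - 6Q = 0, so Q = 3. min AVC = 30.
For P < $30 the firm produces nothing.

$30 per unit, at Q = 3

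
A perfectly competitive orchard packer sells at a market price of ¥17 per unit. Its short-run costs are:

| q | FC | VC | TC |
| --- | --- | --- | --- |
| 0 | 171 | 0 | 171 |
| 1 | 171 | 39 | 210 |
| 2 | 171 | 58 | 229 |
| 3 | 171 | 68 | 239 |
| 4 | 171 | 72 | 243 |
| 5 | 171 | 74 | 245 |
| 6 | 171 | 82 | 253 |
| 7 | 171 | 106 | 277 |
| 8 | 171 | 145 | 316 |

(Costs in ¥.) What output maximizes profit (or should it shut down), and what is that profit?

q = 6; profit = -¥151

Tabulate TR − TC: q=0: -171; q=1: -193; q=2: -195; q=3: -188; q=4: -175; q=5: -160; q=6: -151; q=7: -158; q=8: -180.
Profit is maximized at q = 6. AVC there is 82/6 = ¥13.67 ≤ P, so producing beats shutting down (which would give -¥171).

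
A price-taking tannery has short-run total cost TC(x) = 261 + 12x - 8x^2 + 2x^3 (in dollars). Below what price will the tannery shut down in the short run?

$4 per unit

The shutdown price is the minimum of AVC. VC = 12x - 8x^2 + 2x^3, so AVC = 12 - 8x + 2x^2.
dAVC/dx = -8 + 4x = 0 gives x = 2. min AVC = 12 - 8·2 + 2·2^2 = 4.
So the shutdown price is $4.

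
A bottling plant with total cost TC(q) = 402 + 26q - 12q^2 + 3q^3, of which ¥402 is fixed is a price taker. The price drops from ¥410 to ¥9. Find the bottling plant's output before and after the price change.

AVC = 26 - 12q + 3q^2, minimized at q = 2 where min AVC = ¥14. MC = 26 - 24q + 9q^2.
With P = ¥410 above the shutdown price, P = MC gives q = 8.
At P = ¥9 < min AVC = ¥14, price no longer covers variable cost at any output, so the firm shuts down: q = 0.

Output falls from 8 to 0 (the firm shuts down)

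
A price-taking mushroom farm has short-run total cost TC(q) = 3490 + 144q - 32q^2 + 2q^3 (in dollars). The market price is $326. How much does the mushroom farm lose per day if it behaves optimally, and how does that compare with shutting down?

Profit = -$110 at q = 13

AVC = 144 - 32q + 2q^2 has its minimum $16 at q = 8; price $326 clears that bar, so the firm operates.
MC = 144 - 64q + 6q^2. Setting P = MC and taking the root on the rising branch gives q* = 13.
TR = 326·13 = 4238. TC = 3490 + 858 = 4348. Profit = 4238 − 4348 = -$110.
By producing, the firm covers all variable cost plus $3380 of fixed cost; shutting down would lose the full $3490.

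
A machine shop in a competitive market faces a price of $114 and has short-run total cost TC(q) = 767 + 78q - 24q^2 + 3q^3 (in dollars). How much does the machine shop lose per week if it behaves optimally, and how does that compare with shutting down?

Profit = -$335 at q = 6

AVC = 78 - 24q + 3q^2; min AVC = $30 at q = 4. Since P = $114 ≥ min AVC, the firm produces.
MC = 78 - 48q + 9q^2. Setting P = MC and taking the root on the rising branch gives q* = 6.
TR = 114·6 = 684. TC = 767 + 252 = 1019. Profit = 684 − 1019 = -$335.
That loss of $335 beats the $767 the firm would lose by shutting down; producing recovers $432 of fixed cost.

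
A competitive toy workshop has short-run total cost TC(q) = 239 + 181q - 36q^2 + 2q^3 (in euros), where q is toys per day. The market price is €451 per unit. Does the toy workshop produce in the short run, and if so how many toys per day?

Produce at q = 15

Strip out fixed cost: VC = 181q - 36q^2 + 2q^3. Then AVC = 181 - 36q + 2q^2 and MC = 181 - 72q + 6q^2.
AVC hits its minimum where MC = AVC, at q = 9, giving min AVC = 181 - 36·9 + 2·9^2 = €19.
Since P = €451 ≥ min AVC = €19, price covers variable cost and the firm should produce.
Set P = MC: 451 = 181 - 72q + 6q^2 → -270 - 72q + 6q^2 = 0. The roots are q = -3 and q = 15; the profit-maximizing output is on the rising part of MC, so q* = 15.
Check: AVC at q = 15 is €91 ≤ P, so revenue covers variable cost.
Profit = P·q − TC = 451·15 − 1604 = €5161.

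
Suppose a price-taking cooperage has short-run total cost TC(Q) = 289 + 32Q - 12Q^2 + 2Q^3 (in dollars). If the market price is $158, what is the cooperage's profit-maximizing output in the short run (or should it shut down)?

Produce at Q = 7

Strip out fixed cost: VC = 32Q - 12Q^2 + 2Q^3. Then AVC = 32 - 12Q + 2Q^2 and MC = 32 - 24Q + 6Q^2.
AVC is minimized where dAVC/dQ = -12 + 4Q = 0, at Q = 3; min AVC = 32 - 12·3 + 2·3^2 = $14.
Because $158 ≥ $14, revenue can cover variable cost; the firm operates.
Set P = MC: 158 = 32 - 24Q + 6Q^2 → -126 - 24Q + 6Q^2 = 0. The roots are Q = -3 and Q = 7; the profit-maximizing output is on the rising part of MC, so Q* = 7.
Check: AVC at Q = 7 is $46 ≤ P, so revenue covers variable cost.
Profit = P·Q − TC = 158·7 − 611 = $495.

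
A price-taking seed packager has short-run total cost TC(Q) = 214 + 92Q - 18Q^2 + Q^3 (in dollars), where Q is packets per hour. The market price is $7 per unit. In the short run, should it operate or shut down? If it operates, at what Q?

Shut down

Strip out fixed cost: VC = 92Q - 18Q^2 + Q^3. Then AVC = 92 - 18Q + Q^2 and MC = 92 - 36Q + 3Q^2.
AVC is minimized where dAVC/dQ = -18 + 2Q = 0, at Q = 9; min AVC = 92 - 18·9 + 9^2 = $11.
With P < min AVC ($7 < $11), every unit sold adds to the loss.
Best response: produce nothing and absorb the $214 fixed cost.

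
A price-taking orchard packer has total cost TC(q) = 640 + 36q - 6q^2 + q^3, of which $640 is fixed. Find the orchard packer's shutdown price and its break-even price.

Shutdown price = $27; break-even price = $132

AVC = 36 - 6q + q^2; minimized at q = 3, giving min AVC = $27. That is the shutdown price.
ATC = 640/q + 36 - 6q + q^2. Setting dATC/dq = −640/q^2 − 6 + 2q = 0 gives q = 8 (since 2·8^3 − 6·8^2 = 640).
min ATC = 640/8 + 36 − 6·8 + 8^2 = $132. That is the break-even price.
For $27 ≤ P < $132 the firm produces at a loss; below $27 it shuts down.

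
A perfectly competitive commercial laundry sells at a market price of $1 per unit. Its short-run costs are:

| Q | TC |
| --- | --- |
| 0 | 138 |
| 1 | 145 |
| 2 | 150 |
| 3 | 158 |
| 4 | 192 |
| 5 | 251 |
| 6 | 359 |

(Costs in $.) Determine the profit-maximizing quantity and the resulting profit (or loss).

Tabulate TR − TC: Q=0: -138; Q=1: -144; Q=2: -148; Q=3: -155; Q=4: -188; Q=5: -246; Q=6: -353.
Profit is highest at Q = 0. Equivalently, the lowest AVC in the table is 12/2 ≈ $6 at Q = 2, and P = $1 falls below it — price never covers variable cost, so the firm shuts down and loses only its fixed cost.

Q = 0 (shut down); profit = -$138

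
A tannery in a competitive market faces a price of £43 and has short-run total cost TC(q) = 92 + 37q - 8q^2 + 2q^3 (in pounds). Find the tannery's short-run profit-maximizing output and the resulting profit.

AVC = 37 - 8q + 2q^2 has its minimum £29 at q = 2; price £43 clears that bar, so the firm operates.
MC = 37 - 16q + 6q^2. Setting P = MC and taking the root on the rising branch gives q* = 3.
TR = 43·3 = 129. TC = 92 + 93 = 185. Profit = 129 − 185 = -£56.
That loss of £56 beats the £92 the firm would lose by shutting down; producing recovers £36 of fixed cost.

Profit = -£56 at q = 3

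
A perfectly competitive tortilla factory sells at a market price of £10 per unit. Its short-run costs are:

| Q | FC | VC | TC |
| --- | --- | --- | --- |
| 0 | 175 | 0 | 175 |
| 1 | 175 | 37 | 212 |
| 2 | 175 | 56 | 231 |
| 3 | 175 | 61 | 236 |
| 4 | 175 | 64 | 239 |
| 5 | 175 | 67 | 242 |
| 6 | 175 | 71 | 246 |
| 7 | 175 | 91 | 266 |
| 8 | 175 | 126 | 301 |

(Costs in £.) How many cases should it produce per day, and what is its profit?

Profit at each row (π = 10Q − TC): Q=0: -175; Q=1: -202; Q=2: -211; Q=3: -206; Q=4: -199; Q=5: -192; Q=6: -186; Q=7: -196; Q=8: -221.
Profit is highest at Q = 0. Equivalently, the lowest AVC in the table is 71/6 ≈ £11.83 at Q = 6, and P = £10 falls below it — price never covers variable cost, so the firm shuts down and loses only its fixed cost.

Q = 0 (shut down); profit = -£175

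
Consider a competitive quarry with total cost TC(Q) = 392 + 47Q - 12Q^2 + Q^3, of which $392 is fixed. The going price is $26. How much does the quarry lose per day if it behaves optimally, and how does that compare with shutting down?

Profit = -$294 at Q = 7

AVC = 47 - 12Q + Q^2 has its minimum $11 at Q = 6; price $26 clears that bar, so the firm operates.
MC = 47 - 24Q + 3Q^2. Setting P = MC and taking the root on the rising branch gives Q* = 7.
TR = 26·7 = 182. TC = 392 + 84 = 476. Profit = 182 − 476 = -$294.
Shutting down would mean losing the fixed cost of $392, so operating at a loss of $294 is better by $98.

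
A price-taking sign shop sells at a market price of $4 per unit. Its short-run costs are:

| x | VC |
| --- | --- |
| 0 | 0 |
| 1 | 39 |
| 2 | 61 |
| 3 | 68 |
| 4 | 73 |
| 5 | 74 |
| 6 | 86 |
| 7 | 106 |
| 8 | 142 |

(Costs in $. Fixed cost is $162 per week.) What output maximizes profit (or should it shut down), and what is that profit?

Profit at each row (π = 4x − TC): x=0: -162; x=1: -197; x=2: -215; x=3: -218; x=4: -219; x=5: -216; x=6: -224; x=7: -240; x=8: -272.
Profit is highest at x = 0. Equivalently, the lowest AVC in the table is 86/6 ≈ $14.33 at x = 6, and P = $4 falls below it — price never covers variable cost, so the firm shuts down and loses only its fixed cost.

x = 0 (shut down); profit = -$162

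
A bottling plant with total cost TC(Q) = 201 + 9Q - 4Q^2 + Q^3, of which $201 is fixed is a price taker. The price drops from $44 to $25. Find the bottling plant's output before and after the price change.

Output falls from 5 to 4

AVC = 9 - 4Q + Q^2, minimized at Q = 2 where min AVC = $5. MC = 9 - 8Q + 3Q^2.
At P = $44 ≥ min AVC, set P = MC on the rising branch: Q = 5.
At P = $25 ≥ min AVC, set P = MC: Q = 4. The firm stays open but cuts output.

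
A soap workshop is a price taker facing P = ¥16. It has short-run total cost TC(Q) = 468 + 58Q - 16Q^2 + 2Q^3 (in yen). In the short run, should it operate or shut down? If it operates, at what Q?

Shut down

Variable cost is VC = 58Q - 16Q^2 + 2Q^3, so AVC = VC/Q = 58 - 16Q + 2Q^2 and MC = dTC/dQ = 58 - 32Q + 6Q^2.
AVC hits its minimum where MC = AVC, at Q = 4, giving min AVC = 58 - 16·4 + 2·4^2 = ¥26.
Since P = ¥16 < min AVC = ¥26, price fails to cover variable cost at any output.
Shutting down limits the loss to fixed cost, ¥468.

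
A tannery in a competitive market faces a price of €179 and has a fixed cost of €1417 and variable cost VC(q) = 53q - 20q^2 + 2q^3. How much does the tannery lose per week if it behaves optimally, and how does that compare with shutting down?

AVC = 53 - 20q + 2q^2 has its minimum €3 at q = 5; price €179 clears that bar, so the firm operates.
MC = 53 - 40q + 6q^2. Setting P = MC and taking the root on the rising branch gives q* = 9.
TR = 179·9 = 1611. TC = 1417 + 315 = 1732. Profit = 1611 − 1732 = -€121.
By producing, the firm covers all variable cost plus €1296 of fixed cost; shutting down would lose the full €1417.

Profit = -€121 at q = 9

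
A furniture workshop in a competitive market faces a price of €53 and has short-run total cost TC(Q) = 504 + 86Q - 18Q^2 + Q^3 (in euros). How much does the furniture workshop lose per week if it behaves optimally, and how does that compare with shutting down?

AVC = 86 - 18Q + Q^2; min AVC = €5 at Q = 9. Since P = €53 ≥ min AVC, the firm produces.
With MC = 86 - 36Q + 3Q^2, P = MC on the upward-sloping part at Q* = 11.
TR = 53·11 = 583. TC = 504 + 99 = 603. Profit = 583 − 603 = -€20.
By producing, the firm covers all variable cost plus €484 of fixed cost; shutting down would lose the full €504.

Profit = -€20 at Q = 11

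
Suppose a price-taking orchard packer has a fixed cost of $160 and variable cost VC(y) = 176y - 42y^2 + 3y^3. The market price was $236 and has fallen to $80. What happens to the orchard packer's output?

AVC = 176 - 42y + 3y^2, minimized at y = 7 where min AVC = $29. MC = 176 - 84y + 9y^2.
With P = $236 above the shutdown price, P = MC gives y = 10.
At P = $80 ≥ min AVC, set P = MC: y = 8. The firm stays open but cuts output.

Output falls from 10 to 8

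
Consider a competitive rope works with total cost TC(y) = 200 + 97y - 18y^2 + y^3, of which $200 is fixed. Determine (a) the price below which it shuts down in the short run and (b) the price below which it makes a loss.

AVC = 97 - 18y + y^2; minimized at y = 9, giving min AVC = $16. That is the shutdown price.
ATC = 200/y + 97 - 18y + y^2. Setting dATC/dy = −200/y^2 − 18 + 2y = 0 gives y = 10 (since 2·10^3 − 18·10^2 = 200).
min ATC = 200/10 + 97 − 18·10 + 10^2 = $37. That is the break-even price.
Between these two prices the firm operates at a loss; above $37 it earns a profit.

Shutdown price = $16; break-even price = $37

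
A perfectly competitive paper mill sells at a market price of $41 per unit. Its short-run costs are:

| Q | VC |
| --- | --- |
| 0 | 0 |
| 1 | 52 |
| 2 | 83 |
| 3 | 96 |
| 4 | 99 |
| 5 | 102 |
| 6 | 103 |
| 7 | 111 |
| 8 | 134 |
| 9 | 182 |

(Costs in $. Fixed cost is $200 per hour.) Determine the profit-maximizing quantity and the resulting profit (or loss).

Profit at each row (π = 41Q − TC): Q=0: -200; Q=1: -211; Q=2: -201; Q=3: -173; Q=4: -135; Q=5: -97; Q=6: -57; Q=7: -24; Q=8: -6; Q=9: -13.
Profit is maximized at Q = 8. AVC there is 134/8 = $16.75 ≤ P, so producing beats shutting down (which would give -$200).

Q = 8; profit = -$6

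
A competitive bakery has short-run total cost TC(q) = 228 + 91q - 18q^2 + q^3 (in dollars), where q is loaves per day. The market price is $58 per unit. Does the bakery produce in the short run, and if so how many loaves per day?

From TC, MC = TC'(q) = 91 - 36q + 3q^2 and AVC = VC/q = 91 - 18q + q^2.
AVC is minimized where dAVC/dq = -18 + 2q = 0, at q = 9; min AVC = 91 - 18·9 + 9^2 = $10.
Since P = $58 ≥ min AVC = $10, price covers variable cost and the firm should produce.
Set P = MC: 58 = 91 - 36q + 3q^2 → 33 - 36q + 3q^2 = 0. The roots are q = 1 and q = 11; the profit-maximizing output is on the rising part of MC, so q* = 11.
Check: AVC at q = 11 is $14 ≤ P, so revenue covers variable cost.
Profit = P·q − TC = 58·11 − 382 = $256.

Produce at q = 11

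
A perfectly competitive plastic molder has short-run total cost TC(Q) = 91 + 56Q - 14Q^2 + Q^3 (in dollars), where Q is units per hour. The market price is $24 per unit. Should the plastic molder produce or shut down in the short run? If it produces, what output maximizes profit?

Strip out fixed cost: VC = 56Q - 14Q^2 + Q^3. Then AVC = 56 - 14Q + Q^2 and MC = 56 - 28Q + 3Q^2.
AVC is minimized where dAVC/dQ = -14 + 2Q = 0, at Q = 7; min AVC = 56 - 14·7 + 7^2 = $7.
Because $24 ≥ $7, revenue can cover variable cost; the firm operates.
P = MC gives 32 - 28Q + 3Q^2 = 0, with roots 4/3 and 8. Take the larger (rising MC): Q* = 8.
Check: AVC at Q = 8 is $8 ≤ P, so revenue covers variable cost.
Profit = P·Q − TC = 24·8 − 155 = $37.

Produce at Q = 8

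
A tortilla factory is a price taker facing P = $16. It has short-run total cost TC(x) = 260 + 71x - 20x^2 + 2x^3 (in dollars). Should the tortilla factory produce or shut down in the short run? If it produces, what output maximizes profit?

Shut down

From TC, MC = TC'(x) = 71 - 40x + 6x^2 and AVC = VC/x = 71 - 20x + 2x^2.
AVC is minimized where dAVC/dx = -20 + 4x = 0, at x = 5; min AVC = 71 - 20·5 + 2·5^2 = $21.
Since P = $16 < min AVC = $21, price fails to cover variable cost at any output.
Shutting down limits the loss to fixed cost, $260.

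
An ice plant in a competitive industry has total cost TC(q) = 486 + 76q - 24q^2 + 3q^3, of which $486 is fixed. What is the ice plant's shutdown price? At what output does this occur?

The shutdown price is the minimum of AVC. VC = 76q - 24q^2 + 3q^3, so AVC = 76 - 24q + 3q^2.
At the minimum of AVC, MC = AVC. MC = 76 - 48q + 9q^2; setting MC = AVC gives 6q^2 - 24q = 0, so q = 4. min AVC = 28.
For P < $28 the firm produces nothing.

$28 per unit, at q = 4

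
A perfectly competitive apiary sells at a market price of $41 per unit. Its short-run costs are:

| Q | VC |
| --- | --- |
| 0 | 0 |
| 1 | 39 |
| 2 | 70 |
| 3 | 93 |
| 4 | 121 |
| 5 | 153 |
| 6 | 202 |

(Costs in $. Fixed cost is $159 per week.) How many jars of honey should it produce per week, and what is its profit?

Q = 5; profit = -$107

Compute π = P·Q − TC at each output: Q=0: -159; Q=1: -157; Q=2: -147; Q=3: -129; Q=4: -116; Q=5: -107; Q=6: -115.
Profit is maximized at Q = 5. AVC there is 153/5 = $30.60 ≤ P, so producing beats shutting down (which would give -$159).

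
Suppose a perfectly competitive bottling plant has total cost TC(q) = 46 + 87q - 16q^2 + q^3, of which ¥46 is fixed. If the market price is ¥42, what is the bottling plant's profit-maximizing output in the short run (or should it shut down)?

Produce at q = 9

Strip out fixed cost: VC = 87q - 16q^2 + q^3. Then AVC = 87 - 16q + q^2 and MC = 87 - 32q + 3q^2.
The AVC parabola has its vertex at q = 16/2 = 8, where AVC = 87 - 16·8 + 8^2 = ¥23.
Because ¥42 ≥ ¥23, revenue can cover variable cost; the firm operates.
Set P = MC: 42 = 87 - 32q + 3q^2 → 45 - 32q + 3q^2 = 0. The roots are q = 5/3 and q = 9; the profit-maximizing output is on the rising part of MC, so q* = 9.
Check: AVC at q = 9 is ¥24 ≤ P, so revenue covers variable cost.
Profit = P·q − TC = 42·9 − 262 = ¥116.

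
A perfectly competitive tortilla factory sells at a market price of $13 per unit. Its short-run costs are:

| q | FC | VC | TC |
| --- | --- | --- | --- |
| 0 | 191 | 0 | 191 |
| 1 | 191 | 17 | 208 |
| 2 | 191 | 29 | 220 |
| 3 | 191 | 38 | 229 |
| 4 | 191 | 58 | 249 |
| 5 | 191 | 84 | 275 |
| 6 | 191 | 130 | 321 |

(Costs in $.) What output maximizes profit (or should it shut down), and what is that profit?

Compute π = P·q − TC at each output: q=0: -191; q=1: -195; q=2: -194; q=3: -190; q=4: -197; q=5: -210; q=6: -243.
Profit is maximized at q = 3. AVC there is 38/3 = $12.67 ≤ P, so producing beats shutting down (which would give -$191).

q = 3; profit = -$190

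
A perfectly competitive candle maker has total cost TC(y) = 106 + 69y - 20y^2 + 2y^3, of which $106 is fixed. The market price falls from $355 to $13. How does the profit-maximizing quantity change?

AVC = 69 - 20y + 2y^2, minimized at y = 5 where min AVC = $19. MC = 69 - 40y + 6y^2.
With P = $355 above the shutdown price, P = MC gives y = 11.
At P = $13 < min AVC = $19, price no longer covers variable cost at any output, so the firm shuts down: y = 0.

Output falls from 11 to 0 (the firm shuts down)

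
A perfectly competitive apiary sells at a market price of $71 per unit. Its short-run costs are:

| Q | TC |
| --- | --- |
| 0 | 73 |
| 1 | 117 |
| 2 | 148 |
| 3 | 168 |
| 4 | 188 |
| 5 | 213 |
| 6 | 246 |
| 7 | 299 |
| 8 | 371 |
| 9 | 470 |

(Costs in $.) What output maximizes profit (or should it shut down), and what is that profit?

Tabulate TR − TC: Q=0: -73; Q=1: -46; Q=2: -6; Q=3: 45; Q=4: 96; Q=5: 142; Q=6: 180; Q=7: 198; Q=8: 197; Q=9: 169.
Profit is maximized at Q = 7. AVC there is 226/7 = $32.29 ≤ P, so producing beats shutting down (which would give -$73).

Q = 7; profit = $198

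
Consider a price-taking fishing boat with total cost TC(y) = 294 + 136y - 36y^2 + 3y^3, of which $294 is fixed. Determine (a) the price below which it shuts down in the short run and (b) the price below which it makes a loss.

AVC = 136 - 36y + 3y^2; minimized at y = 6, giving min AVC = $28. That is the shutdown price.
ATC = 294/y + 136 - 36y + 3y^2. Setting dATC/dy = −294/y^2 − 36 + 6y = 0 gives y = 7 (since 6·7^3 − 36·7^2 = 294).
min ATC = 294/7 + 136 − 36·7 + 3·7^2 = $73. That is the break-even price.
Between these two prices the firm operates at a loss; above $73 it earns a profit.

Shutdown price = $28; break-even price = $73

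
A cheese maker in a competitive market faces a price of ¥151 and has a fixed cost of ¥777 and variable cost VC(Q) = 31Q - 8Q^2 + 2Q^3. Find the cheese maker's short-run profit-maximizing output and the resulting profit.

AVC = 31 - 8Q + 2Q^2; min AVC = ¥23 at Q = 2. Since P = ¥151 ≥ min AVC, the firm produces.
With MC = 31 - 16Q + 6Q^2, P = MC on the upward-sloping part at Q* = 6.
TR = 151·6 = 906. TC = 777 + 330 = 1107. Profit = 906 − 1107 = -¥201.
By producing, the firm covers all variable cost plus ¥576 of fixed cost; shutting down would lose the full ¥777.

Profit = -¥201 at Q = 6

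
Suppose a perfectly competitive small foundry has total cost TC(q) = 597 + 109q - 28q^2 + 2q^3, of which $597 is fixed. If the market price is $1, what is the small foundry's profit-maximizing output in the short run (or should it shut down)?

Shut down

Variable cost is VC = 109q - 28q^2 + 2q^3, so AVC = VC/q = 109 - 28q + 2q^2 and MC = dTC/dq = 109 - 56q + 6q^2.
AVC hits its minimum where MC = AVC, at q = 7, giving min AVC = 109 - 28·7 + 2·7^2 = $11.
P = $1 lies below min AVC = $11; no output level covers variable cost.
Shutting down limits the loss to fixed cost, $597.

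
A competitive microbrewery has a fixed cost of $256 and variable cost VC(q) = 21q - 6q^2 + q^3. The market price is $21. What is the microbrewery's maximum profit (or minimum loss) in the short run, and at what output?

Profit = -$224 at q = 4

AVC = 21 - 6q + q^2 has its minimum $12 at q = 3; price $21 clears that bar, so the firm operates.
MC = 21 - 12q + 3q^2. Setting P = MC and taking the root on the rising branch gives q* = 4.
TR = 21·4 = 84. TC = 256 + 52 = 308. Profit = 84 − 308 = -$224.
That loss of $224 beats the $256 the firm would lose by shutting down; producing recovers $32 of fixed cost.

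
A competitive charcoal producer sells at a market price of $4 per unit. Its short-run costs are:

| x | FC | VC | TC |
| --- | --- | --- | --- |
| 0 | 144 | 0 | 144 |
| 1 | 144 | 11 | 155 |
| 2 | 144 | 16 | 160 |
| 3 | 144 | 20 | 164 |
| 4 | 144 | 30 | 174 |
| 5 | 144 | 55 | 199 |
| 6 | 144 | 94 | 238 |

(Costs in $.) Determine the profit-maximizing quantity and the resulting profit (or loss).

x = 0 (shut down); profit = -$144

Tabulate TR − TC: x=0: -144; x=1: -151; x=2: -152; x=3: -152; x=4: -158; x=5: -179; x=6: -214.
Profit is highest at x = 0. Equivalently, the lowest AVC in the table is 20/3 ≈ $6.67 at x = 3, and P = $4 falls below it — price never covers variable cost, so the firm shuts down and loses only its fixed cost.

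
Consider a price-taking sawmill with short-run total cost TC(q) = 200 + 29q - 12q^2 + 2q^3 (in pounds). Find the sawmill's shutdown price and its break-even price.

Shutdown price = £11; break-even price = £59

AVC = 29 - 12q + 2q^2; minimized at q = 3, giving min AVC = £11. That is the shutdown price.
ATC = 200/q + 29 - 12q + 2q^2. Setting dATC/dq = −200/q^2 − 12 + 4q = 0 gives q = 5 (since 4·5^3 − 12·5^2 = 200).
min ATC = 200/5 + 29 − 12·5 + 2·5^2 = £59. That is the break-even price.
Between these two prices the firm operates at a loss; above £59 it earns a profit.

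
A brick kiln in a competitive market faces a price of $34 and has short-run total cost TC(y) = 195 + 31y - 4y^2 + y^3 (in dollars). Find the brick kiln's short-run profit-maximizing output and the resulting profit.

AVC = 31 - 4y + y^2; min AVC = $27 at y = 2. Since P = $34 ≥ min AVC, the firm produces.
With MC = 31 - 8y + 3y^2, P = MC on the upward-sloping part at y* = 3.
TR = 34·3 = 102. TC = 195 + 84 = 279. Profit = 102 − 279 = -$177.
That loss of $177 beats the $195 the firm would lose by shutting down; producing recovers $18 of fixed cost.

Profit = -$177 at y = 3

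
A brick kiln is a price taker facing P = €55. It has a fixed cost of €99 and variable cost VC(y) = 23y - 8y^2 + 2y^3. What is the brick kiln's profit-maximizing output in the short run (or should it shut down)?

Strip out fixed cost: VC = 23y - 8y^2 + 2y^3. Then AVC = 23 - 8y + 2y^2 and MC = 23 - 16y + 6y^2.
The AVC parabola has its vertex at y = 8/4 = 2, where AVC = 23 - 8·2 + 2·2^2 = €15.
P = €55 exceeds min AVC = €15, so the firm stays open.
P = MC gives -32 - 16y + 6y^2 = 0, with roots -4/3 and 4. Take the larger (rising MC): y* = 4.
Check: AVC at y = 4 is €23 ≤ P, so revenue covers variable cost.
Profit = P·y − TC = 55·4 − 191 = €29.

Produce at y = 4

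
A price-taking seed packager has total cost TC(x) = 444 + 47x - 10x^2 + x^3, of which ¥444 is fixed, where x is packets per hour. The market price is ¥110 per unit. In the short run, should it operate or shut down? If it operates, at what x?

Produce at x = 9

Strip out fixed cost: VC = 47x - 10x^2 + x^3. Then AVC = 47 - 10x + x^2 and MC = 47 - 20x + 3x^2.
AVC hits its minimum where MC = AVC, at x = 5, giving min AVC = 47 - 10·5 + 5^2 = ¥22.
Because ¥110 ≥ ¥22, revenue can cover variable cost; the firm operates.
Set P = MC: 110 = 47 - 20x + 3x^2 → -63 - 20x + 3x^2 = 0. The roots are x = -7/3 and x = 9; the profit-maximizing output is on the rising part of MC, so x* = 9.
Check: AVC at x = 9 is ¥38 ≤ P, so revenue covers variable cost.
Profit = P·x − TC = 110·9 − 786 = ¥204.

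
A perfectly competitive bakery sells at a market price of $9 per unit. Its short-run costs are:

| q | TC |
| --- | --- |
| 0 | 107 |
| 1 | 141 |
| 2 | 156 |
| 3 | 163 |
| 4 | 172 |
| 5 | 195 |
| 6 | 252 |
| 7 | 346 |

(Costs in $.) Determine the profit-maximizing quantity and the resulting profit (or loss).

q = 0 (shut down); profit = -$107

Compute π = P·q − TC at each output: q=0: -107; q=1: -132; q=2: -138; q=3: -136; q=4: -136; q=5: -150; q=6: -198; q=7: -283.
Profit is highest at q = 0. Equivalently, the lowest AVC in the table is 65/4 ≈ $16.25 at q = 4, and P = $9 falls below it — price never covers variable cost, so the firm shuts down and loses only its fixed cost.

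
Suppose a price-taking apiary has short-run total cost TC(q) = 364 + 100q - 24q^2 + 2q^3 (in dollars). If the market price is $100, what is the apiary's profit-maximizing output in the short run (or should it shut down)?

From TC, MC = TC'(q) = 100 - 48q + 6q^2 and AVC = VC/q = 100 - 24q + 2q^2.
AVC hits its minimum where MC = AVC, at q = 6, giving min AVC = 100 - 24·6 + 2·6^2 = $28.
P = $100 exceeds min AVC = $28, so the firm stays open.
Solving P = MC: -48q + 6q^2 = 0 ⇒ q = 0 or 8. On the upward-sloping branch, q* = 8.
Check: AVC at q = 8 is $36 ≤ P, so revenue covers variable cost.
Profit = P·q − TC = 100·8 − 652 = $148.

Produce at q = 8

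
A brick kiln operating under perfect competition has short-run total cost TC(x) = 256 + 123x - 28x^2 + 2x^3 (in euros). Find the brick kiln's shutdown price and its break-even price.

AVC = 123 - 28x + 2x^2; minimized at x = 7, giving min AVC = €25. That is the shutdown price.
ATC = 256/x + 123 - 28x + 2x^2. Setting dATC/dx = −256/x^2 − 28 + 4x = 0 gives x = 8 (since 4·8^3 − 28·8^2 = 256).
min ATC = 256/8 + 123 − 28·8 + 2·8^2 = €59. That is the break-even price.
Between these two prices the firm operates at a loss; above €59 it earns a profit.

Shutdown price = €25; break-even price = €59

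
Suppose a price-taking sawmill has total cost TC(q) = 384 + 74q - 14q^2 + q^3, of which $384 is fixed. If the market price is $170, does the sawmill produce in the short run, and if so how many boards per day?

Produce at q = 12

Variable cost is VC = 74q - 14q^2 + q^3, so AVC = VC/q = 74 - 14q + q^2 and MC = dTC/dq = 74 - 28q + 3q^2.
AVC is minimized where dAVC/dq = -14 + 2q = 0, at q = 7; min AVC = 74 - 14·7 + 7^2 = $25.
Because $170 ≥ $25, revenue can cover variable cost; the firm operates.
Set P = MC: 170 = 74 - 28q + 3q^2 → -96 - 28q + 3q^2 = 0. The roots are q = -8/3 and q = 12; the profit-maximizing output is on the rising part of MC, so q* = 12.
Check: AVC at q = 12 is $50 ≤ P, so revenue covers variable cost.
Profit = P·q − TC = 170·12 − 984 = $1056.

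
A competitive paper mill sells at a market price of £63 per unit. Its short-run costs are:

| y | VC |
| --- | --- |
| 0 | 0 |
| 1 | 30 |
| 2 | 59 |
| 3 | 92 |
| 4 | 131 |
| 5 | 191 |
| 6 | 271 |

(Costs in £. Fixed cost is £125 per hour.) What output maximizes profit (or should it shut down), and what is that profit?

y = 5; profit = -£1

Tabulate TR − TC: y=0: -125; y=1: -92; y=2: -58; y=3: -28; y=4: -4; y=5: -1; y=6: -18.
Profit is maximized at y = 5. AVC there is 191/5 = £38.20 ≤ P, so producing beats shutting down (which would give -£125).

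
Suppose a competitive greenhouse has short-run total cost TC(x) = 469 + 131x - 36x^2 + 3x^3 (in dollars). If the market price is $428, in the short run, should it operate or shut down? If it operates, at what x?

From TC, MC = TC'(x) = 131 - 72x + 9x^2 and AVC = VC/x = 131 - 36x + 3x^2.
The AVC parabola has its vertex at x = 36/6 = 6, where AVC = 131 - 36·6 + 3·6^2 = $23.
P = $428 exceeds min AVC = $23, so the firm stays open.
P = MC gives -297 - 72x + 9x^2 = 0, with roots -3 and 11. Take the larger (rising MC): x* = 11.
Check: AVC at x = 11 is $98 ≤ P, so revenue covers variable cost.
Profit = P·x − TC = 428·11 − 1547 = $3161.

Produce at x = 11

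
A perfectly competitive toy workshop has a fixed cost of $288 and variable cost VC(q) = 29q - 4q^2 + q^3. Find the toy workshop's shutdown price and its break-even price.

AVC = 29 - 4q + q^2; minimized at q = 2, giving min AVC = $25. That is the shutdown price.
ATC = 288/q + 29 - 4q + q^2. Setting dATC/dq = −288/q^2 − 4 + 2q = 0 gives q = 6 (since 2·6^3 − 4·6^2 = 288).
min ATC = 288/6 + 29 − 4·6 + 6^2 = $89. That is the break-even price.
Between these two prices the firm operates at a loss; above $89 it earns a profit.

Shutdown price = $25; break-even price = $89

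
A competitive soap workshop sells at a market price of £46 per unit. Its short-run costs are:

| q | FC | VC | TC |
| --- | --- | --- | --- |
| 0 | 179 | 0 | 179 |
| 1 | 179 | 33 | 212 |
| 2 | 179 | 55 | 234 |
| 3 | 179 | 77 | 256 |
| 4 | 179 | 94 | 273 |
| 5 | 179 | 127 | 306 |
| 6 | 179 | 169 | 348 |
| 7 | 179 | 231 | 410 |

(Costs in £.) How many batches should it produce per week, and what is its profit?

q = 6; profit = -£72

Compute π = P·q − TC at each output: q=0: -179; q=1: -166; q=2: -142; q=3: -118; q=4: -89; q=5: -76; q=6: -72; q=7: -88.
Profit is maximized at q = 6. AVC there is 169/6 = £28.17 ≤ P, so producing beats shutting down (which would give -£179).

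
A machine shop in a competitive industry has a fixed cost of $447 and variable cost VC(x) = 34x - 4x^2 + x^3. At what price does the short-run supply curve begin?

$30 per unit

Short-run supply begins at min AVC. From VC = 34x - 4x^2 + x^3, AVC = 34 - 4x + x^2.
dAVC/dx = -4 + 2x = 0 gives x = 2. min AVC = 34 - 4·2 + 2^2 = 30.
So the shutdown price is $30.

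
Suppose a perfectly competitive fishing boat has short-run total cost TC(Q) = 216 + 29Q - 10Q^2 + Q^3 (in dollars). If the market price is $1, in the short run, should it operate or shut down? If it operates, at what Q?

Shut down

Variable cost is VC = 29Q - 10Q^2 + Q^3, so AVC = VC/Q = 29 - 10Q + Q^2 and MC = dTC/dQ = 29 - 20Q + 3Q^2.
AVC hits its minimum where MC = AVC, at Q = 5, giving min AVC = 29 - 10·5 + 5^2 = $4.
P = $1 lies below min AVC = $4; no output level covers variable cost.
Best response: produce nothing and absorb the $216 fixed cost.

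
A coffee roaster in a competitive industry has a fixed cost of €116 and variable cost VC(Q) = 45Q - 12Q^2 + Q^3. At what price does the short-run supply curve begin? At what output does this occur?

€9 per unit, at Q = 6

Short-run supply begins at min AVC. From VC = 45Q - 12Q^2 + Q^3, AVC = 45 - 12Q + Q^2.
dAVC/dQ = -12 + 2Q = 0 gives Q = 6. min AVC = 45 - 12·6 + 6^2 = 9.
So the shutdown price is €9.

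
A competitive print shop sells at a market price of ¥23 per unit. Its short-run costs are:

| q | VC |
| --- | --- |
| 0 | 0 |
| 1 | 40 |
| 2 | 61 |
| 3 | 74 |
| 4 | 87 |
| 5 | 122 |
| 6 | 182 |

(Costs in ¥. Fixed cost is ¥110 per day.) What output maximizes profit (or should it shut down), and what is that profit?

Compute π = P·q − TC at each output: q=0: -110; q=1: -127; q=2: -125; q=3: -115; q=4: -105; q=5: -117; q=6: -154.
Profit is maximized at q = 4. AVC there is 87/4 = ¥21.75 ≤ P, so producing beats shutting down (which would give -¥110).

q = 4; profit = -¥105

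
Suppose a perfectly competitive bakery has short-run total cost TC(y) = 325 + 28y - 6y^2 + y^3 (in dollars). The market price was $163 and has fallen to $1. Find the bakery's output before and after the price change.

MC = 28 - 12y + 3y^2; the shutdown threshold is min AVC = $19 (at y = 3).
With P = $163 above the shutdown price, P = MC gives y = 9.
At P = $1 < min AVC = $19, price no longer covers variable cost at any output, so the firm shuts down: y = 0.

Output falls from 9 to 0 (the firm shuts down)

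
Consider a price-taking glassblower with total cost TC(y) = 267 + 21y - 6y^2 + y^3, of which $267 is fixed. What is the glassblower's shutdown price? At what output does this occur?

$12 per unit, at y = 3

The firm shuts down when price falls below the minimum of average variable cost. AVC = VC/y = 21 - 6y + y^2.
dAVC/dy = -6 + 2y = 0 gives y = 3. min AVC = 21 - 6·3 + 3^2 = 12.
For P < $12 the firm produces nothing.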